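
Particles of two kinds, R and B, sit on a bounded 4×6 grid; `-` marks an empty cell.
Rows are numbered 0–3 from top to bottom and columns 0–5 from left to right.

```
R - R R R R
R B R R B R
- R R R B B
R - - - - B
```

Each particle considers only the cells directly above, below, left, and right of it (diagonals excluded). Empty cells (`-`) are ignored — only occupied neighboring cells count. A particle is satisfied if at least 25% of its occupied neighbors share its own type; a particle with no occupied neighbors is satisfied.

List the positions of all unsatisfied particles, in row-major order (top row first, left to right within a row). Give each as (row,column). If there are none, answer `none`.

Row 0: (0,0)R 1/1 ✓ · (0,2)R 2/2 ✓ · (0,3)R 3/3 ✓ · (0,4)R 2/3 ✓ · (0,5)R 2/2 ✓
Row 1: (1,0)R 1/2 ✓ · (1,1)B 0/3 ✗ · (1,2)R 3/4 ✓ · (1,3)R 3/4 ✓ · (1,4)B 1/4 ✓ · (1,5)R 1/3 ✓
Row 2: (2,1)R 1/2 ✓ · (2,2)R 3/3 ✓ · (2,3)R 2/3 ✓ · (2,4)B 2/3 ✓ · (2,5)B 2/3 ✓
Row 3: (3,0)R 0/0 ✓ · (3,5)B 1/1 ✓

(1,1)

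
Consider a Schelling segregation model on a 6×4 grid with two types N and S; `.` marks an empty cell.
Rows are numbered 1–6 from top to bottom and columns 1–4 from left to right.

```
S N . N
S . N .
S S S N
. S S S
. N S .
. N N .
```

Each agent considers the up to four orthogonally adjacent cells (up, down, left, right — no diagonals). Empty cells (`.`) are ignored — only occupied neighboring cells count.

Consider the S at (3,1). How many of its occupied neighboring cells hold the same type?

Occupied neighbors of (3,1): (2,1)=S, (3,2)=S.
Same type (S): 2 of 2.

2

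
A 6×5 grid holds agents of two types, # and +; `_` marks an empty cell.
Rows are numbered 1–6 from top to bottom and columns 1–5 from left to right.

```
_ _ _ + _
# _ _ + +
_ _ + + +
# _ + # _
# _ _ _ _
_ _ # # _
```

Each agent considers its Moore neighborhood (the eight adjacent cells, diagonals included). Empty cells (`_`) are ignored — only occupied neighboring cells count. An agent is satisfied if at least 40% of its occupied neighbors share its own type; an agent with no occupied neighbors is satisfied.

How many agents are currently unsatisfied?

1

Row 1: (1,4)+ 2/2 ok
Row 2: (2,1)# 0/0 ok · (2,4)+ 5/5 ok · (2,5)+ 4/4 ok
Row 3: (3,3)+ 3/4 ok · (3,4)+ 5/6 ok · (3,5)+ 3/4 ok
Row 4: (4,1)# 1/1 ok · (4,3)+ 2/3 ok · (4,4)# 0/4 unhappy
Row 5: (5,1)# 1/1 ok
Row 6: (6,3)# 1/1 ok · (6,4)# 1/1 ok
Unsatisfied: (4,4) — 1 in total.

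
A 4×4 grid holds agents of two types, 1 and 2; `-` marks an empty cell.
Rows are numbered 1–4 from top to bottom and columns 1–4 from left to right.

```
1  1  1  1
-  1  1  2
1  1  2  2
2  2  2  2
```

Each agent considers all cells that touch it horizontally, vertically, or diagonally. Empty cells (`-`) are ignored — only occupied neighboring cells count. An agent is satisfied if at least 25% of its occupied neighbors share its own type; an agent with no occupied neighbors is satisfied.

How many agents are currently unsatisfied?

0

Row 1: (1,1)1 2/2 satisfied · (1,2)1 4/4 satisfied · (1,3)1 4/5 satisfied · (1,4)1 2/3 satisfied
Row 2: (2,2)1 6/7 satisfied · (2,3)1 5/8 satisfied · (2,4)2 2/5 satisfied
Row 3: (3,1)1 2/4 satisfied · (3,2)1 3/7 satisfied · (3,3)2 5/8 satisfied · (3,4)2 4/5 satisfied
Row 4: (4,1)2 1/3 satisfied · (4,2)2 3/5 satisfied · (4,3)2 4/5 satisfied · (4,4)2 3/3 satisfied
Every one meets the threshold.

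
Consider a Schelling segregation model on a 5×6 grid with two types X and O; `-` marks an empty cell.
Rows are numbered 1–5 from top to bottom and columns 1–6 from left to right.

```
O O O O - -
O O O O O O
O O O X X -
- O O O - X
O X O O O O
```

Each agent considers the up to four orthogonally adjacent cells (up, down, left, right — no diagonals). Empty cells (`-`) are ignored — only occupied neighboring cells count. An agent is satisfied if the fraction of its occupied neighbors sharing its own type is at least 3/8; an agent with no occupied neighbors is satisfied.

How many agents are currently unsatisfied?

(1,1)O 2/2 ✓
(1,2)O 3/3 ✓
(1,3)O 3/3 ✓
(1,4)O 2/2 ✓
(2,1)O 3/3 ✓
(2,2)O 4/4 ✓
(2,3)O 4/4 ✓
(2,4)O 3/4 ✓
(2,5)O 2/3 ✓
(2,6)O 1/1 ✓
(3,1)O 2/2 ✓
(3,2)O 4/4 ✓
(3,3)O 3/4 ✓
(3,4)X 1/4 ✗
(3,5)X 1/2 ✓
(4,2)O 2/3 ✓
(4,3)O 4/4 ✓
(4,4)O 2/3 ✓
(4,6)X 0/1 ✗
(5,1)O 0/1 ✗
(5,2)X 0/3 ✗
(5,3)O 2/3 ✓
(5,4)O 3/3 ✓
(5,5)O 2/2 ✓
(5,6)O 1/2 ✓
Unsatisfied: (3,4), (4,6), (5,1), (5,2) — 4 in total.

4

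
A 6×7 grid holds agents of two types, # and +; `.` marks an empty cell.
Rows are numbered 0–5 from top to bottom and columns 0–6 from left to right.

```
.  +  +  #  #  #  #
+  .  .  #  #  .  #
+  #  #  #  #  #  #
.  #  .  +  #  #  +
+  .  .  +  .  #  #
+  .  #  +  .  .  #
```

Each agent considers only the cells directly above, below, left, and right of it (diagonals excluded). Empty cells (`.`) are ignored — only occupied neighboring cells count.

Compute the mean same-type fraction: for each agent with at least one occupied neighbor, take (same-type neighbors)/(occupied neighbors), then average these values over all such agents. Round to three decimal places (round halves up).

(0,1)+ 1/1
(0,2)+ 1/2
(0,3)# 2/3
(0,4)# 3/3
(0,5)# 2/2
(0,6)# 2/2
(1,0)+ 1/1
(1,3)# 3/3
(1,4)# 3/3
(1,6)# 2/2
(2,0)+ 1/2
(2,1)# 2/3
(2,2)# 2/2
(2,3)# 3/4
(2,4)# 4/4
(2,5)# 3/3
(2,6)# 2/3
(3,1)# 1/1
(3,3)+ 1/3
(3,4)# 2/3
(3,5)# 3/4
(3,6)+ 0/3
(4,0)+ 1/1
(4,3)+ 2/2
(4,5)# 2/2
(4,6)# 2/3
(5,0)+ 1/1
(5,2)# 0/1
(5,3)+ 1/2
(5,6)# 1/1
Sum over 30 agents: 1/1 + 1/2 + 2/3 + 3/3 + 2/2 + 2/2 + 1/1 + 3/3 + 3/3 + 2/2 + 1/2 + 2/3 + 2/2 + 3/4 + 4/4 + 3/3 + 2/3 + 1/1 + 1/3 + 2/3 + 3/4 + 0/3 + 1/1 + 2/2 + 2/2 + 2/3 + 1/1 + 0/1 + 1/2 + 1/1 = 71/3; mean = 71/3 ÷ 30 = 71/90 = 0.788888… → 0.789.

0.789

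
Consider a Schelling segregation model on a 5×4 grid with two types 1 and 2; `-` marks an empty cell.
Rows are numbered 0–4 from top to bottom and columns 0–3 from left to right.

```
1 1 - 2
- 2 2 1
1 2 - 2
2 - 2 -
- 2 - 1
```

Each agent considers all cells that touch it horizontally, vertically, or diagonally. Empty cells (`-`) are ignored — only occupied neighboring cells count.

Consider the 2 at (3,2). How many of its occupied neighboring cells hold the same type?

Occupied neighbors of (3,2): (2,1)=2, (2,3)=2, (4,1)=2, (4,3)=1.
Same type (2): 3 of 4.

3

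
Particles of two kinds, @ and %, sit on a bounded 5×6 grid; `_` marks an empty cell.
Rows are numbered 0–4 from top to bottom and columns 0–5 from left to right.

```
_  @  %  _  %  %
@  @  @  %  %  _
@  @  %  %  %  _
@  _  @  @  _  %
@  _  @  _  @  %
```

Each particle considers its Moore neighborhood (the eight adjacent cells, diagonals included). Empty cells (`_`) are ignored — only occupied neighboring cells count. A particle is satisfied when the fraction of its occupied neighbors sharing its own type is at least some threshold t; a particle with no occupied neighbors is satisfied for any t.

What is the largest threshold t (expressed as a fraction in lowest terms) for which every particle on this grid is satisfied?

(0,1)@ 3/4
(0,2)% 1/4
(0,4)% 3/3
(0,5)% 2/2
(1,0)@ 4/4
(1,1)@ 5/7
(1,2)@ 3/7
(1,3)% 6/7
(1,4)% 5/5
(2,0)@ 4/4
(2,1)@ 6/7
(2,2)% 2/7
(2,3)% 4/7
(2,4)% 4/5
(3,0)@ 3/3
(3,2)@ 3/5
(3,3)@ 3/6
(3,5)% 2/3
(4,0)@ 1/1
(4,2)@ 2/2
(4,4)@ 1/3
(4,5)% 1/2
The smallest same-type fraction is 1/4 at (0,2), which reduces to 1/4. Any threshold above that leaves this particle unsatisfied.

1/4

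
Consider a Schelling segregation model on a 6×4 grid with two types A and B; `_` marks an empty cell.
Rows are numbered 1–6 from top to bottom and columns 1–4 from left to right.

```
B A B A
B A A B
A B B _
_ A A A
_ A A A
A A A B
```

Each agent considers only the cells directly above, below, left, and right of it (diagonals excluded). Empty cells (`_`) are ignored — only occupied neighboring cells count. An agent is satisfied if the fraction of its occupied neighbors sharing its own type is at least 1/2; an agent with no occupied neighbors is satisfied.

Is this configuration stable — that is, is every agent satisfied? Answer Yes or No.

Row 1: (1,1)B 1/2 ✓ · (1,2)A 1/3 ✗ · (1,3)B 0/3 ✗ · (1,4)A 0/2 ✗
Row 2: (2,1)B 1/3 ✗ · (2,2)A 2/4 ✓ · (2,3)A 1/4 ✗ · (2,4)B 0/2 ✗
Row 3: (3,1)A 0/2 ✗ · (3,2)B 1/4 ✗ · (3,3)B 1/3 ✗
Row 4: (4,2)A 2/3 ✓ · (4,3)A 3/4 ✓ · (4,4)A 2/2 ✓
Row 5: (5,2)A 3/3 ✓ · (5,3)A 4/4 ✓ · (5,4)A 2/3 ✓
Row 6: (6,1)A 1/1 ✓ · (6,2)A 3/3 ✓ · (6,3)A 2/3 ✓ · (6,4)B 0/2 ✗
For instance (1,2) has only 1/3 same-type neighbors, below 1/2.

No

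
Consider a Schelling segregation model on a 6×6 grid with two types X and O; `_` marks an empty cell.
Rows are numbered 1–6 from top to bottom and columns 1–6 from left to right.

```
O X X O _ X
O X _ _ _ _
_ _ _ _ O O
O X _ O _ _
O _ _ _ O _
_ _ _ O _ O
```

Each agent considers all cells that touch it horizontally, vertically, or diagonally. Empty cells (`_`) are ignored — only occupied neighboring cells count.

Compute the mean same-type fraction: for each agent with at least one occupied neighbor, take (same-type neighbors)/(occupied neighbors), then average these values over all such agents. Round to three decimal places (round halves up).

(1,1)O 1/3
(1,2)X 2/4
(1,3)X 2/3
(1,4)O 0/1
(1,6)X — no occupied neighbors
(2,1)O 1/3
(2,2)X 2/4
(3,5)O 2/2
(3,6)O 1/1
(4,1)O 1/2
(4,2)X 0/2
(4,4)O 2/2
(5,1)O 1/2
(5,5)O 3/3
(6,4)O 1/1
(6,6)O 1/1
Sum over 15 agents: 1/3 + 2/4 + 2/3 + 0/1 + 1/3 + 2/4 + 2/2 + 1/1 + 1/2 + 0/2 + 2/2 + 1/2 + 3/3 + 1/1 + 1/1 = 28/3; mean = 28/3 ÷ 15 = 28/45 = 0.622222… → 0.622.

0.622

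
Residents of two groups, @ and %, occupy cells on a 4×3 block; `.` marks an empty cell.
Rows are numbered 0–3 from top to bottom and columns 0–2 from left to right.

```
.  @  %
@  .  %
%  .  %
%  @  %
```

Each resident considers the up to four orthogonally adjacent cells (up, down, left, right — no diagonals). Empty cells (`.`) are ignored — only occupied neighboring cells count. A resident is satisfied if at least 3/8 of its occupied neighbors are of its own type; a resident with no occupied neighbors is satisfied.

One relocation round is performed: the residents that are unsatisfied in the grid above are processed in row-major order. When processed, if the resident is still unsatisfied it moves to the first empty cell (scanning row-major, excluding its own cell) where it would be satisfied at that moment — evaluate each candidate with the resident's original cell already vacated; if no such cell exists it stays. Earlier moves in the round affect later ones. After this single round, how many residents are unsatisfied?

Initially unsatisfied (in order): (0,1), (1,0), (3,1).
  (0,1) → (0,0).
  (1,0): now satisfied by earlier moves; stays.
  (3,1) → (0,1).
Resulting grid:
@ @ %
@ . %
% . %
% . %
All satisfied now.

0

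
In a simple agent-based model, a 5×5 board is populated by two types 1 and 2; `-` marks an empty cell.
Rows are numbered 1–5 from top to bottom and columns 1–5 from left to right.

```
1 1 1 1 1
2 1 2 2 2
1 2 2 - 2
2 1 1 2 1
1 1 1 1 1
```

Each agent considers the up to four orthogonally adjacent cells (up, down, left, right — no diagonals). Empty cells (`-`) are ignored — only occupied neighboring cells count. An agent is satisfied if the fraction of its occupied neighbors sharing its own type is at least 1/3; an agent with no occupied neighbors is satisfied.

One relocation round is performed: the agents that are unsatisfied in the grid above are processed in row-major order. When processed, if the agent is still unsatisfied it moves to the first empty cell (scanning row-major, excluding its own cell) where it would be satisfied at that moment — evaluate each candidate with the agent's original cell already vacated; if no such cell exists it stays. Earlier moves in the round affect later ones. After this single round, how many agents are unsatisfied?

Initially unsatisfied (in order): (2,1), (2,2), (3,1), (3,2), (4,1), (4,4).
  (2,1) → (3,4).
  (2,2): now satisfied by earlier moves; stays.
  (3,1) → (2,1).
  (3,2): now satisfied by earlier moves; stays.
  (4,1) → (3,1).
  (4,4) → (4,1).
Resulting grid:
1 1 1 1 1
1 1 2 2 2
2 2 2 2 2
2 1 1 - 1
1 1 1 1 1
All satisfied now.

0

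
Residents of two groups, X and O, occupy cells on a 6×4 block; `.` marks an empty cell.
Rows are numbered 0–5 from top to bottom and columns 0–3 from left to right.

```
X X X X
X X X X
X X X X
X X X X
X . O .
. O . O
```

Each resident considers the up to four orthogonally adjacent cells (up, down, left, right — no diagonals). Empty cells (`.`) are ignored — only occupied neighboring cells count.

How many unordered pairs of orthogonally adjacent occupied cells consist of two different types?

Scan each occupied cell's neighbors to the right and below so each pair is counted once.
Row 0: X(0,0)–X(0,1)= X(0,0)–X(1,0)= X(0,1)–X(0,2)= X(0,1)–X(1,1)= X(0,2)–X(0,3)= X(0,2)–X(1,2)= X(0,3)–X(1,3)=  → 0/7 unlike.
Row 1: X(1,0)–X(1,1)= X(1,0)–X(2,0)= X(1,1)–X(1,2)= X(1,1)–X(2,1)= X(1,2)–X(1,3)= X(1,2)–X(2,2)= X(1,3)–X(2,3)=  → 0/7 unlike.
Row 2: X(2,0)–X(2,1)= X(2,0)–X(3,0)= X(2,1)–X(2,2)= X(2,1)–X(3,1)= X(2,2)–X(2,3)= X(2,2)–X(3,2)= X(2,3)–X(3,3)=  → 0/7 unlike.
Row 3: X(3,0)–X(3,1)= X(3,0)–X(4,0)= X(3,1)–X(3,2)= X(3,2)–X(3,3)= X(3,2)–O(4,2)≠  → 1/5 unlike.
Total adjacent occupied pairs: 26; unlike-type pairs: 1.

1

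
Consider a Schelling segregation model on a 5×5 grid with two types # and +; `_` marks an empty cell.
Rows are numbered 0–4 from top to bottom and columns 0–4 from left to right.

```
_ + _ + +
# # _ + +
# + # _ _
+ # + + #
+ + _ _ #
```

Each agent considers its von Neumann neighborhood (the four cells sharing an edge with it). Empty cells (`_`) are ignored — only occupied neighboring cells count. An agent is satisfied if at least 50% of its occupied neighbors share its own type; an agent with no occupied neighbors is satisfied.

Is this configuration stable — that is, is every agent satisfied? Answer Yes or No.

(0,1)+ 0/1 unhappy
(0,3)+ 2/2 ok
(0,4)+ 2/2 ok
(1,0)# 2/2 ok
(1,1)# 1/3 unhappy
(1,3)+ 2/2 ok
(1,4)+ 2/2 ok
(2,0)# 1/3 unhappy
(2,1)+ 0/4 unhappy
(2,2)# 0/2 unhappy
(3,0)+ 1/3 unhappy
(3,1)# 0/4 unhappy
(3,2)+ 1/3 unhappy
(3,3)+ 1/2 ok
(3,4)# 1/2 ok
(4,0)+ 2/2 ok
(4,1)+ 1/2 ok
(4,4)# 1/1 ok
For instance (0,1) has only 0/1 same-type neighbors, below 1/2.

No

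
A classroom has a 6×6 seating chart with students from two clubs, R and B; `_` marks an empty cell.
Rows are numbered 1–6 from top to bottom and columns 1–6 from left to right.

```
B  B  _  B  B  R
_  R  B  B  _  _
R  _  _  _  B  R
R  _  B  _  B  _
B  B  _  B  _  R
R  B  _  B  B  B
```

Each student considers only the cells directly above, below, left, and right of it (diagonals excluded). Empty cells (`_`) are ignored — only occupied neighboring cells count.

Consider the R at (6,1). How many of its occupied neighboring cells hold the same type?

Occupied neighbors of (6,1): (5,1)=B, (6,2)=B.
Same type (R): 0 of 2.

0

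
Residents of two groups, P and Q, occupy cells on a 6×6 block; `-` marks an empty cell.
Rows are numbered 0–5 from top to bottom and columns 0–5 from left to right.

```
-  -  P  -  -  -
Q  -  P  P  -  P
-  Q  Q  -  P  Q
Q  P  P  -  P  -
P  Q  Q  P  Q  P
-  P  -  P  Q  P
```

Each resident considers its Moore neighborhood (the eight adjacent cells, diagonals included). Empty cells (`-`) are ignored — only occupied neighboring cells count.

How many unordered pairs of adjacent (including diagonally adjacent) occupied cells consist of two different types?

Scan each occupied cell's neighbors to the right and below (and the two forward diagonals) so each pair is counted once.
From row 0: 0 unlike of 2 pairs (running 0/2).
From row 1: 4 unlike of 8 pairs (running 4/10).
From row 2: 6 unlike of 9 pairs (running 10/19).
From row 3: 7 unlike of 13 pairs (running 17/32).
From row 4: 11 unlike of 16 pairs (running 28/48).
From row 5: 2 unlike of 2 pairs (running 30/50).
Total adjacent occupied pairs: 50; unlike-type pairs: 30.

30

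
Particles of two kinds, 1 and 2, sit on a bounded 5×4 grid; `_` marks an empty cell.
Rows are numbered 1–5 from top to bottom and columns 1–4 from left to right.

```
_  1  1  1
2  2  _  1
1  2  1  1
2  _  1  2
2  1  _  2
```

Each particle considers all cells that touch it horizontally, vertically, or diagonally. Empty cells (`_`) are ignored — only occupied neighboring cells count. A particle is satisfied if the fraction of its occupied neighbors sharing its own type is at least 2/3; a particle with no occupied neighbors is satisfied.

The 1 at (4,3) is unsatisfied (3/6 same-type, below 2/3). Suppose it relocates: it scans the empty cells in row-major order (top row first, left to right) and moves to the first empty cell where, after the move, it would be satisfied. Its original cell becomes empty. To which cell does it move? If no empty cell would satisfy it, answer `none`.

(2,3)

Vacating (4,3). Empty cells in order:
  (1,1): 1/3 same-type → still unsatisfied.
  (2,3): 6/8 same-type → satisfied — stop here.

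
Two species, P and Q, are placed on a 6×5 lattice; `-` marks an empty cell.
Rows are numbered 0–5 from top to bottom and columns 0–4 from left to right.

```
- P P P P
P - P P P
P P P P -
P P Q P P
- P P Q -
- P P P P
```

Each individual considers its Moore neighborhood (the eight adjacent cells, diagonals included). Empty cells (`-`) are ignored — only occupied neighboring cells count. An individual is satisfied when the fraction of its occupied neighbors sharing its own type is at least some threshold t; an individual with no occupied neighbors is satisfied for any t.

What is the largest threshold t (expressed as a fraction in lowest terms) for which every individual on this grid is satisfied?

1/8

Row 0: (0,1)P 3/3 · (0,2)P 4/4 · (0,3)P 5/5 · (0,4)P 3/3
Row 1: (1,0)P 3/3 · (1,2)P 7/7 · (1,3)P 7/7 · (1,4)P 4/4
Row 2: (2,0)P 4/4 · (2,1)P 6/7 · (2,2)P 6/7 · (2,3)P 6/7
Row 3: (3,0)P 4/4 · (3,1)P 6/7 · (3,2)Q 1/8 · (3,3)P 4/6 · (3,4)P 2/3
Row 4: (4,1)P 5/6 · (4,2)P 6/8 · (4,3)Q 1/7
Row 5: (5,1)P 3/3 · (5,2)P 4/5 · (5,3)P 3/4 · (5,4)P 1/2
The smallest same-type fraction is 1/8 at (3,2), which reduces to 1/8. Any threshold above that leaves this individual unsatisfied.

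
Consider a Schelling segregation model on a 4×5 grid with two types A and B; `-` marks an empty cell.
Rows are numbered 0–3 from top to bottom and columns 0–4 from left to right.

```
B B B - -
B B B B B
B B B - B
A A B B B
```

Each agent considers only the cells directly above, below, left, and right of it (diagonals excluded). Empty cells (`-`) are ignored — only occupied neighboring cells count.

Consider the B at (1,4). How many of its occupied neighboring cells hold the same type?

2

Occupied neighbors of (1,4): (2,4)=B, (1,3)=B.
Same type (B): 2 of 2.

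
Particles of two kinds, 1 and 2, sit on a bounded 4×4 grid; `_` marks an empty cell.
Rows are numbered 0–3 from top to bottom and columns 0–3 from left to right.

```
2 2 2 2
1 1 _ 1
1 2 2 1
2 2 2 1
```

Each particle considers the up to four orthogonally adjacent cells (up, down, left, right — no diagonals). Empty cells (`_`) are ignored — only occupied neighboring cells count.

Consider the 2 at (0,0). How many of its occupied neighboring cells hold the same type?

1

Occupied neighbors of (0,0): (1,0)=1, (0,1)=2.
Same type (2): 1 of 2.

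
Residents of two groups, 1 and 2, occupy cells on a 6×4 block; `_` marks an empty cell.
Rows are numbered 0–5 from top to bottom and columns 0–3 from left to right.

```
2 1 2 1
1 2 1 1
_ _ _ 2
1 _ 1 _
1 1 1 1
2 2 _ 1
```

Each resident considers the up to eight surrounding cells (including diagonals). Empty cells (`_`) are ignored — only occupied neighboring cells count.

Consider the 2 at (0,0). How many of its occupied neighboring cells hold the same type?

1

Occupied neighbors of (0,0): (0,1)=1, (1,0)=1, (1,1)=2.
Same type (2): 1 of 3.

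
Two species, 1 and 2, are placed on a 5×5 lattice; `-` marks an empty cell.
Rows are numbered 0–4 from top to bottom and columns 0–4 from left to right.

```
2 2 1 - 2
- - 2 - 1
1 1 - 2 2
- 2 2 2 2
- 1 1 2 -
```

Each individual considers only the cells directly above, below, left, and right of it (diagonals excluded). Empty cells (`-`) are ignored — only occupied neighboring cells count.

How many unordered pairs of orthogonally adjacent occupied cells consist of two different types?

Scan each occupied cell's neighbors to the right and below so each pair is counted once.
Row 0: 2(0,0)–2(0,1)= 2(0,1)–1(0,2)≠ 1(0,2)–2(1,2)≠ 2(0,4)–1(1,4)≠  → 3/4 unlike.
Row 1: 1(1,4)–2(2,4)≠  → 1/1 unlike.
Row 2: 1(2,0)–1(2,1)= 1(2,1)–2(3,1)≠ 2(2,3)–2(2,4)= 2(2,3)–2(3,3)= 2(2,4)–2(3,4)=  → 1/5 unlike.
Row 3: 2(3,1)–2(3,2)= 2(3,1)–1(4,1)≠ 2(3,2)–2(3,3)= 2(3,2)–1(4,2)≠ 2(3,3)–2(3,4)= 2(3,3)–2(4,3)=  → 2/6 unlike.
Row 4: 1(4,1)–1(4,2)= 1(4,2)–2(4,3)≠  → 1/2 unlike.
Total adjacent occupied pairs: 18; unlike-type pairs: 8.

8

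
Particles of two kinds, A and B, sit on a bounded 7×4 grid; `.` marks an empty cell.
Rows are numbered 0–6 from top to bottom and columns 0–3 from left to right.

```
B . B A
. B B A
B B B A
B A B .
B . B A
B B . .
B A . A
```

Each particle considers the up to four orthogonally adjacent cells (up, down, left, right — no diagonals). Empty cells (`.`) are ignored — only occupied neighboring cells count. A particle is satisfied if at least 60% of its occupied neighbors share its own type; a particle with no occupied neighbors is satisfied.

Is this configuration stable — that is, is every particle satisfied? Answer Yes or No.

Row 0: (0,0)B 0/0 ok · (0,2)B 1/2 unhappy · (0,3)A 1/2 unhappy
Row 1: (1,1)B 2/2 ok · (1,2)B 3/4 ok · (1,3)A 2/3 ok
Row 2: (2,0)B 2/2 ok · (2,1)B 3/4 ok · (2,2)B 3/4 ok · (2,3)A 1/2 unhappy
Row 3: (3,0)B 2/3 ok · (3,1)A 0/3 unhappy · (3,2)B 2/3 ok
Row 4: (4,0)B 2/2 ok · (4,2)B 1/2 unhappy · (4,3)A 0/1 unhappy
Row 5: (5,0)B 3/3 ok · (5,1)B 1/2 unhappy
Row 6: (6,0)B 1/2 unhappy · (6,1)A 0/2 unhappy · (6,3)A 0/0 ok
For instance (0,2) has only 1/2 same-type neighbors, below 3/5.

No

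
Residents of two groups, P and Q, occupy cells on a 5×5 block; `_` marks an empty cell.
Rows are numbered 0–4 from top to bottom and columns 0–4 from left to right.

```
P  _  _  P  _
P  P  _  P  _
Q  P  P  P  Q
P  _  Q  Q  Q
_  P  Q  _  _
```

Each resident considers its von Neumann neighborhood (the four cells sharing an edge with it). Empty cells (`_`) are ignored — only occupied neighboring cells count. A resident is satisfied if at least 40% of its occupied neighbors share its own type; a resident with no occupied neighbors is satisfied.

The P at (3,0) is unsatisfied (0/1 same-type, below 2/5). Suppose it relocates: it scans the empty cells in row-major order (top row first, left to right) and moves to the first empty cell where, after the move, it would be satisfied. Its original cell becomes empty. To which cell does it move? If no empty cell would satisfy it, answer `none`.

(0,1)

Vacating (3,0). Empty cells in order:
  (0,1): 2/2 same-type → satisfied — stop here.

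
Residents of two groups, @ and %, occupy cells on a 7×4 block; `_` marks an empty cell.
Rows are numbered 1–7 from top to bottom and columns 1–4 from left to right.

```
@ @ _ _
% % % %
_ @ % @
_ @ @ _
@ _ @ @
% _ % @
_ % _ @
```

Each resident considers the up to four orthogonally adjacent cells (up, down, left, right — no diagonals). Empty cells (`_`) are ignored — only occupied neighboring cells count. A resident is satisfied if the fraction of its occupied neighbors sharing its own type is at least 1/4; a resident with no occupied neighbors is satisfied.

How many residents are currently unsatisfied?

4

Row 1: (1,1)@ 1/2 ✓ · (1,2)@ 1/2 ✓
Row 2: (2,1)% 1/2 ✓ · (2,2)% 2/4 ✓ · (2,3)% 3/3 ✓ · (2,4)% 1/2 ✓
Row 3: (3,2)@ 1/3 ✓ · (3,3)% 1/4 ✓ · (3,4)@ 0/2 ✗
Row 4: (4,2)@ 2/2 ✓ · (4,3)@ 2/3 ✓
Row 5: (5,1)@ 0/1 ✗ · (5,3)@ 2/3 ✓ · (5,4)@ 2/2 ✓
Row 6: (6,1)% 0/1 ✗ · (6,3)% 0/2 ✗ · (6,4)@ 2/3 ✓
Row 7: (7,2)% 0/0 ✓ · (7,4)@ 1/1 ✓
Unsatisfied: (3,4), (5,1), (6,1), (6,3) — 4 in total.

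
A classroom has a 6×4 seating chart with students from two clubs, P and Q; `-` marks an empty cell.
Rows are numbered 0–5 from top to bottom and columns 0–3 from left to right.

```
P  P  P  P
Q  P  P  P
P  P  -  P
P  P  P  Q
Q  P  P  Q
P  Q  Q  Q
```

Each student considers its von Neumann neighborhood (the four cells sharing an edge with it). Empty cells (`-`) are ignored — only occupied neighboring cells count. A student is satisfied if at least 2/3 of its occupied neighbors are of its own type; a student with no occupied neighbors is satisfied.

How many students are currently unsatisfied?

9

(0,0)P 1/2 ✗
(0,1)P 3/3 ✓
(0,2)P 3/3 ✓
(0,3)P 2/2 ✓
(1,0)Q 0/3 ✗
(1,1)P 3/4 ✓
(1,2)P 3/3 ✓
(1,3)P 3/3 ✓
(2,0)P 2/3 ✓
(2,1)P 3/3 ✓
(2,3)P 1/2 ✗
(3,0)P 2/3 ✓
(3,1)P 4/4 ✓
(3,2)P 2/3 ✓
(3,3)Q 1/3 ✗
(4,0)Q 0/3 ✗
(4,1)P 2/4 ✗
(4,2)P 2/4 ✗
(4,3)Q 2/3 ✓
(5,0)P 0/2 ✗
(5,1)Q 1/3 ✗
(5,2)Q 2/3 ✓
(5,3)Q 2/2 ✓
Unsatisfied: (0,0), (1,0), (2,3), (3,3), (4,0), (4,1), (4,2), (5,0), (5,1) — 9 in total.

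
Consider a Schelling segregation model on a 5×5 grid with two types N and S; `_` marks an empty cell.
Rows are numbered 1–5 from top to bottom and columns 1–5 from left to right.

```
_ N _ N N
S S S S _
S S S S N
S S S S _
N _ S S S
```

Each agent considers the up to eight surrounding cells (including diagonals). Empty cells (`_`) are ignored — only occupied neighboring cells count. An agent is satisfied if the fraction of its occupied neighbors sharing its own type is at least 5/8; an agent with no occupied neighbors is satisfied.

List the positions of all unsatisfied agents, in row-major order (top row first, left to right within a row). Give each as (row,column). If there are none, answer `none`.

(1,2)N 0/3 unhappy
(1,4)N 1/3 unhappy
(1,5)N 1/2 unhappy
(2,1)S 3/4 ok
(2,2)S 5/6 ok
(2,3)S 5/7 ok
(2,4)S 3/6 unhappy
(3,1)S 5/5 ok
(3,2)S 8/8 ok
(3,3)S 8/8 ok
(3,4)S 5/6 ok
(3,5)N 0/3 unhappy
(4,1)S 3/4 ok
(4,2)S 6/7 ok
(4,3)S 7/7 ok
(4,4)S 6/7 ok
(5,1)N 0/2 unhappy
(5,3)S 4/4 ok
(5,4)S 4/4 ok
(5,5)S 2/2 ok

(1,2), (1,4), (1,5), (2,4), (3,5), (5,1)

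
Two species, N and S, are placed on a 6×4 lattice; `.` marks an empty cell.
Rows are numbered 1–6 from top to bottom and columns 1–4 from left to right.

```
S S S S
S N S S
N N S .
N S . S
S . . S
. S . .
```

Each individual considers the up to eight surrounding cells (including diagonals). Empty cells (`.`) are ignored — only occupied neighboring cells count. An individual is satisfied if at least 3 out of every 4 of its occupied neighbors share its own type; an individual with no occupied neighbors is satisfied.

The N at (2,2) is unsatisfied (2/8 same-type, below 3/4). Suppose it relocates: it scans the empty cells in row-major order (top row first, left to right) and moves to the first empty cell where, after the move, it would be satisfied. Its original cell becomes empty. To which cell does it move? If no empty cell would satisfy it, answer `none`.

Vacating (2,2). Empty cells in order:
  (3,4): 0/4 same-type → still unsatisfied.
  (4,3): 1/5 same-type → still unsatisfied.
  (5,2): 1/4 same-type → still unsatisfied.
  (5,3): 0/4 same-type → still unsatisfied.
  (6,1): 0/2 same-type → still unsatisfied.
  (6,3): 0/2 same-type → still unsatisfied.
  (6,4): 0/1 same-type → still unsatisfied.

none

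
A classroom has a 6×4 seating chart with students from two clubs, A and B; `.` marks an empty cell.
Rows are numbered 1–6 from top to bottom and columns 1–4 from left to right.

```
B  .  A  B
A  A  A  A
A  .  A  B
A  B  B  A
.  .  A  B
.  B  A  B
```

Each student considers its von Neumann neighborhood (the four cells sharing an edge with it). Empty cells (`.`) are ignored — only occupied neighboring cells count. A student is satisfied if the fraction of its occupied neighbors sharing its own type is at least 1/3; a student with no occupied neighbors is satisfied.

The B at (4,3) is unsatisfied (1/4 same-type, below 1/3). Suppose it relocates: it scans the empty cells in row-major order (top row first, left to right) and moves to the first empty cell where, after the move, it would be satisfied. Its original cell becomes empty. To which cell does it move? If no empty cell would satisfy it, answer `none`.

Vacating (4,3). Empty cells in order:
  (1,2): 1/3 same-type → satisfied — stop here.

(1,2)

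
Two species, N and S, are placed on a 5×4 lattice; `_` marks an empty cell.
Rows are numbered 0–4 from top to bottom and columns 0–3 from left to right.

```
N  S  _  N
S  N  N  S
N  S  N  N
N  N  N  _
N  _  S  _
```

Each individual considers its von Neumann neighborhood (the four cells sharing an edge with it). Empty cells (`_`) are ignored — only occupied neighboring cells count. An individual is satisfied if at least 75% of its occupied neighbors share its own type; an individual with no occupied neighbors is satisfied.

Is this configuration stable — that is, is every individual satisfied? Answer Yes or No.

No

(0,0)N 0/2 ✗
(0,1)S 0/2 ✗
(0,3)N 0/1 ✗
(1,0)S 0/3 ✗
(1,1)N 1/4 ✗
(1,2)N 2/3 ✗
(1,3)S 0/3 ✗
(2,0)N 1/3 ✗
(2,1)S 0/4 ✗
(2,2)N 3/4 ✓
(2,3)N 1/2 ✗
(3,0)N 3/3 ✓
(3,1)N 2/3 ✗
(3,2)N 2/3 ✗
(4,0)N 1/1 ✓
(4,2)S 0/1 ✗
For instance (0,0) has only 0/2 same-type neighbors, below 3/4.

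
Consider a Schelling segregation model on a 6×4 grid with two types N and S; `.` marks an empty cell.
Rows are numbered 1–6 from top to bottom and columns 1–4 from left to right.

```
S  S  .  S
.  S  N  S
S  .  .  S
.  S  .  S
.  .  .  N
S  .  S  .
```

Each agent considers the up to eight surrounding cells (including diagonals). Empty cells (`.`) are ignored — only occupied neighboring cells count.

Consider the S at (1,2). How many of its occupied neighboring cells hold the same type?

2

Occupied neighbors of (1,2): (1,1)=S, (2,2)=S, (2,3)=N.
Same type (S): 2 of 3.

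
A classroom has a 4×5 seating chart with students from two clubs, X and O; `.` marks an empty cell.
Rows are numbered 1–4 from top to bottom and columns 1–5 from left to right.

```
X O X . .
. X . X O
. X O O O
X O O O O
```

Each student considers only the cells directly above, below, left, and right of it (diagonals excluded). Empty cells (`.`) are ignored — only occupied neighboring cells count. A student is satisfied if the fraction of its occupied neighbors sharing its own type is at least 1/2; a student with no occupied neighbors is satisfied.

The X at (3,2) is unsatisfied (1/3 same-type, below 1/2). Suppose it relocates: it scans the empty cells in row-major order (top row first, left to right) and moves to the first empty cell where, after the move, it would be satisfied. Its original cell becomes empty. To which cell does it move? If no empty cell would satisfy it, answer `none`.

Vacating (3,2). Empty cells in order:
  (1,4): 2/2 same-type → satisfied — stop here.

(1,4)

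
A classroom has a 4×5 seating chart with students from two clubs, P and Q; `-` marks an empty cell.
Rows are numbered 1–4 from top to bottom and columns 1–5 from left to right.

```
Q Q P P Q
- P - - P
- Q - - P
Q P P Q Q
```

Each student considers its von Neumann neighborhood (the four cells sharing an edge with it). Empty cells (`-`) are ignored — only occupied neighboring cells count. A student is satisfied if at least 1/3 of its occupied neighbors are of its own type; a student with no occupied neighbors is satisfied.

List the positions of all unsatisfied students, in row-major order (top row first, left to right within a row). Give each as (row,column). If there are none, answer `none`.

Row 1: (1,1)Q 1/1 ok · (1,2)Q 1/3 ok · (1,3)P 1/2 ok · (1,4)P 1/2 ok · (1,5)Q 0/2 unhappy
Row 2: (2,2)P 0/2 unhappy · (2,5)P 1/2 ok
Row 3: (3,2)Q 0/2 unhappy · (3,5)P 1/2 ok
Row 4: (4,1)Q 0/1 unhappy · (4,2)P 1/3 ok · (4,3)P 1/2 ok · (4,4)Q 1/2 ok · (4,5)Q 1/2 ok

(1,5), (2,2), (3,2), (4,1)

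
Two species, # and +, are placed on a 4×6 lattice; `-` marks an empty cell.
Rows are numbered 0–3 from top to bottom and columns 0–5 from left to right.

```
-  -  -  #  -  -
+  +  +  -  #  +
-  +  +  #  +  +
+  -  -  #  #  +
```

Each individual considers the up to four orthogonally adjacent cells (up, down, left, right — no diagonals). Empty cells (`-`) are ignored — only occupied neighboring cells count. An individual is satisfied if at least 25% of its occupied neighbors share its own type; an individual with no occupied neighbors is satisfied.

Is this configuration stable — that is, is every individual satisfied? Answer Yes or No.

Row 0: (0,3)# 0/0 ok
Row 1: (1,0)+ 1/1 ok · (1,1)+ 3/3 ok · (1,2)+ 2/2 ok · (1,4)# 0/2 unhappy · (1,5)+ 1/2 ok
Row 2: (2,1)+ 2/2 ok · (2,2)+ 2/3 ok · (2,3)# 1/3 ok · (2,4)+ 1/4 ok · (2,5)+ 3/3 ok
Row 3: (3,0)+ 0/0 ok · (3,3)# 2/2 ok · (3,4)# 1/3 ok · (3,5)+ 1/2 ok
For instance (1,4) has only 0/2 same-type neighbors, below 1/4.

No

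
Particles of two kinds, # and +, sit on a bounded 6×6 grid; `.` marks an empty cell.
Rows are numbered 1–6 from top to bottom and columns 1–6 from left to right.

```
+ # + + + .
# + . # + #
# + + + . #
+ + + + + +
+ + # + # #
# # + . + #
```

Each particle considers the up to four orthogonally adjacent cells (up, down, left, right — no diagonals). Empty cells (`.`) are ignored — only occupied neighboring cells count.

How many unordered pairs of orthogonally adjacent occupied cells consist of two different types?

24

Scan each occupied cell's neighbors to the right and below so each pair is counted once.
From row 1: 5 unlike of 8 pairs (running 5/8).
From row 2: 4 unlike of 7 pairs (running 9/15).
From row 3: 3 unlike of 8 pairs (running 12/23).
From row 4: 3 unlike of 11 pairs (running 15/34).
From row 5: 7 unlike of 10 pairs (running 22/44).
From row 6: 2 unlike of 3 pairs (running 24/47).
Total adjacent occupied pairs: 47; unlike-type pairs: 24.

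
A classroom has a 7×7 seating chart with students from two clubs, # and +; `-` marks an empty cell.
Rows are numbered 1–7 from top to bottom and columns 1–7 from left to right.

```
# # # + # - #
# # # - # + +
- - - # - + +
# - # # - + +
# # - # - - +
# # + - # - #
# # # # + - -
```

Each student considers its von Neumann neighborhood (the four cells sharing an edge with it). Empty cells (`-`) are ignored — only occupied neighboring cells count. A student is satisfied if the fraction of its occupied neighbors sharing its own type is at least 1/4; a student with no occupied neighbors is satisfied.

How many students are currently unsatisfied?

Row 1: (1,1)# 2/2 satisfied · (1,2)# 3/3 satisfied · (1,3)# 2/3 satisfied · (1,4)+ 0/2 not · (1,5)# 1/2 satisfied · (1,7)# 0/1 not
Row 2: (2,1)# 2/2 satisfied · (2,2)# 3/3 satisfied · (2,3)# 2/2 satisfied · (2,5)# 1/2 satisfied · (2,6)+ 2/3 satisfied · (2,7)+ 2/3 satisfied
Row 3: (3,4)# 1/1 satisfied · (3,6)+ 3/3 satisfied · (3,7)+ 3/3 satisfied
Row 4: (4,1)# 1/1 satisfied · (4,3)# 1/1 satisfied · (4,4)# 3/3 satisfied · (4,6)+ 2/2 satisfied · (4,7)+ 3/3 satisfied
Row 5: (5,1)# 3/3 satisfied · (5,2)# 2/2 satisfied · (5,4)# 1/1 satisfied · (5,7)+ 1/2 satisfied
Row 6: (6,1)# 3/3 satisfied · (6,2)# 3/4 satisfied · (6,3)+ 0/2 not · (6,5)# 0/1 not · (6,7)# 0/1 not
Row 7: (7,1)# 2/2 satisfied · (7,2)# 3/3 satisfied · (7,3)# 2/3 satisfied · (7,4)# 1/2 satisfied · (7,5)+ 0/2 not
Unsatisfied: (1,4), (1,7), (6,3), (6,5), (6,7), (7,5) — 6 in total.

6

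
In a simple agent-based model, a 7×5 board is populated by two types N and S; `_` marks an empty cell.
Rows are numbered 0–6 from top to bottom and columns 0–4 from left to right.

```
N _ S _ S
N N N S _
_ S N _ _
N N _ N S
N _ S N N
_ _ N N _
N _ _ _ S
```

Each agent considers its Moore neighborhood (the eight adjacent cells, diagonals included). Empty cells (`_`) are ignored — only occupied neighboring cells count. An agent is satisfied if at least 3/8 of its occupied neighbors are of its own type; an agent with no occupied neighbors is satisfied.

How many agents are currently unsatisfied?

Row 0: (0,0)N 2/2 satisfied · (0,2)S 1/3 not · (0,4)S 1/1 satisfied
Row 1: (1,0)N 2/3 satisfied · (1,1)N 4/6 satisfied · (1,2)N 2/5 satisfied · (1,3)S 2/4 satisfied
Row 2: (2,1)S 0/6 not · (2,2)N 4/6 satisfied
Row 3: (3,0)N 2/3 satisfied · (3,1)N 3/5 satisfied · (3,3)N 3/5 satisfied · (3,4)S 0/3 not
Row 4: (4,0)N 2/2 satisfied · (4,2)S 0/5 not · (4,3)N 4/6 satisfied · (4,4)N 3/4 satisfied
Row 5: (5,2)N 2/3 satisfied · (5,3)N 3/5 satisfied
Row 6: (6,0)N 0/0 satisfied · (6,4)S 0/1 not
Unsatisfied: (0,2), (2,1), (3,4), (4,2), (6,4) — 5 in total.

5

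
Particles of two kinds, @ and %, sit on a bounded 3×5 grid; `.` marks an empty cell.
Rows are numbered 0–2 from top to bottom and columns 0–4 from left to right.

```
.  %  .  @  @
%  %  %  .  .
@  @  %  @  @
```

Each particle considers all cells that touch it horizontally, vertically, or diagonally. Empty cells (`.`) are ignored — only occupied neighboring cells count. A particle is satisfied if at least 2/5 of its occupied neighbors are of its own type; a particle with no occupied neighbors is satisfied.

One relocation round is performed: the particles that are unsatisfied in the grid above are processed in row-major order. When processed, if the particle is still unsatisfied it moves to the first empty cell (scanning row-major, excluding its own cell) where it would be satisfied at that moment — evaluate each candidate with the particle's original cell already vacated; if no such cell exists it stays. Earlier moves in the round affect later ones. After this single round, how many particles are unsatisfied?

Initially unsatisfied (in order): (2,0), (2,1), (2,3).
  (2,0) → (1,3).
  (2,1) → (0,2).
  (2,3): now satisfied by earlier moves; stays.
Resulting grid:
. % @ @ @
% % % @ .
. . % @ @
All satisfied now.

0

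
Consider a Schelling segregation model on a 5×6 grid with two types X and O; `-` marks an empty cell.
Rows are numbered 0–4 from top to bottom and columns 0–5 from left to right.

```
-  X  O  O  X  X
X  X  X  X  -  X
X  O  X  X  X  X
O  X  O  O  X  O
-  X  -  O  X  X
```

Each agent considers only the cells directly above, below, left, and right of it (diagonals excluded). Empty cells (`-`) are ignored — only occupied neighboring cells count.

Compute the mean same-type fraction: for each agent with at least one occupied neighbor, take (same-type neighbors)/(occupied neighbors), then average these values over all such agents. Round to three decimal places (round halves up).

0.551

Row 0: (0,1)X 1/2 · (0,2)O 1/3 · (0,3)O 1/3 · (0,4)X 1/2 · (0,5)X 2/2
Row 1: (1,0)X 2/2 · (1,1)X 3/4 · (1,2)X 3/4 · (1,3)X 2/3 · (1,5)X 2/2
Row 2: (2,0)X 1/3 · (2,1)O 0/4 · (2,2)X 2/4 · (2,3)X 3/4 · (2,4)X 3/3 · (2,5)X 2/3
Row 3: (3,0)O 0/2 · (3,1)X 1/4 · (3,2)O 1/3 · (3,3)O 2/4 · (3,4)X 2/4 · (3,5)O 0/3
Row 4: (4,1)X 1/1 · (4,3)O 1/2 · (4,4)X 2/3 · (4,5)X 1/2
Sum over 26 agents: 1/2 + 1/3 + 1/3 + 1/2 + 2/2 + 2/2 + 3/4 + 3/4 + 2/3 + 2/2 + 1/3 + 0/4 + 2/4 + 3/4 + 3/3 + 2/3 + 0/2 + 1/4 + 1/3 + 2/4 + 2/4 + 0/3 + 1/1 + 1/2 + 2/3 + 1/2 = 43/3; mean = 43/3 ÷ 26 = 43/78 = 0.551282… → 0.551.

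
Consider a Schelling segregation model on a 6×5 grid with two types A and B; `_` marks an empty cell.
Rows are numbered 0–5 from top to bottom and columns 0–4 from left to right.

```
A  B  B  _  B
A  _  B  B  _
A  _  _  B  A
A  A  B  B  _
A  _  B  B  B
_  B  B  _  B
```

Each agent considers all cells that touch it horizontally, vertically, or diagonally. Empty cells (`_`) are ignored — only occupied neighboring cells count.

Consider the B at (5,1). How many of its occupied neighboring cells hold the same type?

Occupied neighbors of (5,1): (4,0)=A, (4,2)=B, (5,2)=B.
Same type (B): 2 of 3.

2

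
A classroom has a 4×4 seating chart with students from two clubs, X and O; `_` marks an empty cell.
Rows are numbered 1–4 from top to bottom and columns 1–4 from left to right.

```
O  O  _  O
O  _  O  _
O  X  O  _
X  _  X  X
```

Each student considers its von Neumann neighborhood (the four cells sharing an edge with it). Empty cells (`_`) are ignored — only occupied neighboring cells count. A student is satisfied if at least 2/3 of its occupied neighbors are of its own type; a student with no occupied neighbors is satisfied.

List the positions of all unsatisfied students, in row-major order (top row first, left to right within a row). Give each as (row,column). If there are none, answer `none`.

(3,1), (3,2), (3,3), (4,1), (4,3)

Row 1: (1,1)O 2/2 ✓ · (1,2)O 1/1 ✓ · (1,4)O 0/0 ✓
Row 2: (2,1)O 2/2 ✓ · (2,3)O 1/1 ✓
Row 3: (3,1)O 1/3 ✗ · (3,2)X 0/2 ✗ · (3,3)O 1/3 ✗
Row 4: (4,1)X 0/1 ✗ · (4,3)X 1/2 ✗ · (4,4)X 1/1 ✓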